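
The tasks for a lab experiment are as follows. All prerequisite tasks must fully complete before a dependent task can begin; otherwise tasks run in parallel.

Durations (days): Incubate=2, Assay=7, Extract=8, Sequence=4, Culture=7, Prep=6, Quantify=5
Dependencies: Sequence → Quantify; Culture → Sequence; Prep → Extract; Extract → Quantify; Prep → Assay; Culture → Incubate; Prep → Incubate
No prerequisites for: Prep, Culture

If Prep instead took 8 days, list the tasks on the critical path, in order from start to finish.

Prep, Extract, Quantify

Actual critical path: Prep→Extract→Quantify = 6+8+5 = 19 ⇒ 19 days.
Since Prep is critical, the +2 change carries straight to that chain (now 21 days).
That remains the longest chain; total 21 days.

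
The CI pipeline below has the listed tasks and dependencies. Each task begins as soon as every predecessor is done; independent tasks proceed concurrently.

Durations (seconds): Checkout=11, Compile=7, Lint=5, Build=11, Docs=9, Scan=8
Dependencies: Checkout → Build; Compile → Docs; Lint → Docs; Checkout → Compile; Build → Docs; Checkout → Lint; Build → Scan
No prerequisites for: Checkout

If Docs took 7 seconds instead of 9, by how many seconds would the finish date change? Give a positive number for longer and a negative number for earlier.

-1

Baseline: Checkout→Build→Docs = 11+11+9 = 31 → 31 seconds.
Docs is on the critical path; changing it to 7 makes that path 29 seconds.
Now Checkout→Build→Scan = 11+11+8 = 30 is longest, so the finish becomes 30 seconds.
Change in finish: 30 − 31 = -1 seconds.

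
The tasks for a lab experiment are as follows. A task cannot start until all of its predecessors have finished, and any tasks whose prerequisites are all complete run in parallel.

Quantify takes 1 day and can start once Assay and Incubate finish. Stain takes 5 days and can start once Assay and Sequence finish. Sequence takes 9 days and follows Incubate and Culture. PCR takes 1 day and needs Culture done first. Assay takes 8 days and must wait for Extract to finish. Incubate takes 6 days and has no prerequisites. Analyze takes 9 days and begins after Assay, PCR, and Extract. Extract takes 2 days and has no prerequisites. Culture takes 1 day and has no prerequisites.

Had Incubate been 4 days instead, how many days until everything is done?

19

Actual critical path: Incubate→Sequence→Stain = 6+9+5 = 20 ⇒ 20 days.
Incubate is on the critical path; changing it to 4 makes that path 18 days.
New critical path: Extract→Assay→Analyze = 2+8+9 = 19 ⇒ 19 days.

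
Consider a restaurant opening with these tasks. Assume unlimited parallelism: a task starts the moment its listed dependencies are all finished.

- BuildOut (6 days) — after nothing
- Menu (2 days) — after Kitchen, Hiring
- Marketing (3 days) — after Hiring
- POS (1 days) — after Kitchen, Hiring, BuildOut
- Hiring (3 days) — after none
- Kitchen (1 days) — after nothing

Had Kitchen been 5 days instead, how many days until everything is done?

As given, the longest chain is BuildOut→POS = 6+1 = 7, so the finish is 7 days.
The longest path through Kitchen is only 3 days, so Kitchen has float 4.
That remains the longest chain; total 7 days.

7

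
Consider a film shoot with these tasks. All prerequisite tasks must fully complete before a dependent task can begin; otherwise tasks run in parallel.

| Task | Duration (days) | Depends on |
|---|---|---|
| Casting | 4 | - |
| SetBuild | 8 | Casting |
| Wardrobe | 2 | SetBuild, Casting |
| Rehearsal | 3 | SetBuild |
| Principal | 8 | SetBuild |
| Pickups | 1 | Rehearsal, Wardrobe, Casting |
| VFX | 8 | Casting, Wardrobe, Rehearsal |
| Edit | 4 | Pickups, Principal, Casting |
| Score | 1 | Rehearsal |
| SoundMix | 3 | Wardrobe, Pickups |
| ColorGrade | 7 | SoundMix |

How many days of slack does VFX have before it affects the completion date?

3

The longest chain is Casting→SetBuild→Rehearsal→Pickups→SoundMix→ColorGrade = 4+8+3+1+3+7 = 26; overall finish 26 days.
The longest chain containing VFX totals 23 days.
Float = 26 − 23 = 3.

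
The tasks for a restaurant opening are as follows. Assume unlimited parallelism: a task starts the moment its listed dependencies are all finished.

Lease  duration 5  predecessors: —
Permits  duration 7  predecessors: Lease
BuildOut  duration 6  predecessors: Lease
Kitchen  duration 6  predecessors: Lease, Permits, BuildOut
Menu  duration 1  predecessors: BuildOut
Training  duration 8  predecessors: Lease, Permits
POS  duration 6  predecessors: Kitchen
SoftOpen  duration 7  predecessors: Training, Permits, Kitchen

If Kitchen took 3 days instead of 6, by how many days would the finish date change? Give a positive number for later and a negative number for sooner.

Critical path before the change: Lease→Permits→Training→SoftOpen = 5+7+8+7 = 27 giving 27 days.
Kitchen is off the critical path — its longest chain is 25 days, giving 2 of slack.
The critical path is still Lease→Permits→Training→SoftOpen; finish is now 27 days.
Change in finish: 27 − 27 = +0 days.

0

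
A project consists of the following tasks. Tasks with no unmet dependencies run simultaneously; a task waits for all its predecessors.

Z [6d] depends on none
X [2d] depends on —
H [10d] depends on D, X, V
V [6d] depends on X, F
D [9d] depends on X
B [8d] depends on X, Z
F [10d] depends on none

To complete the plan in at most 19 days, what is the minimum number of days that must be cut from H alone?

Current finish: 26 days; target: 19.
H is on every critical path, so each day cut from H cuts the finish by one (this holds down to a finish of 17).
Need 26 − 19 = 7 days off H → H becomes 3 days, finish becomes 19.

7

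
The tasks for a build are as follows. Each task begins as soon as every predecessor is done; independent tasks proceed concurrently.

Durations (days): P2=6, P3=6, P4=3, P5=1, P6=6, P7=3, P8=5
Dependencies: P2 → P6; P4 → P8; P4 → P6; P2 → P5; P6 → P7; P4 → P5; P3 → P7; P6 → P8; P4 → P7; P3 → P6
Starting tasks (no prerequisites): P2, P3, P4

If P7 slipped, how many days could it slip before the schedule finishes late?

P2→P6→P8 = 6+6+5 = 17 sets the makespan at 17 days.
Longest path through P7: 15 days (earliest finish 15, latest finish 17).
Float = 17 − 15 = 2.

2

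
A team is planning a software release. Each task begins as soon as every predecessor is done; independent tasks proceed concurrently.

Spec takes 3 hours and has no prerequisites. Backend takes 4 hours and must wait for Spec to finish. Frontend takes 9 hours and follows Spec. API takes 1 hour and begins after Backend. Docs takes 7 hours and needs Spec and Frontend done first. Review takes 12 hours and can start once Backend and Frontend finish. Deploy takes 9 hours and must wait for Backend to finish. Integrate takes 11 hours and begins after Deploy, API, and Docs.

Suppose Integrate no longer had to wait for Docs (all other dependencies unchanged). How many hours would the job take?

Before: longest chain Spec→Frontend→Docs→Integrate = 3+9+7+11 = 30, finish 30.
Without Docs→Integrate, Integrate's earliest start moves from 19 to 16.
New critical path: Spec→Backend→Deploy→Integrate = 3+4+9+11 = 27 ⇒ 27 hours.

27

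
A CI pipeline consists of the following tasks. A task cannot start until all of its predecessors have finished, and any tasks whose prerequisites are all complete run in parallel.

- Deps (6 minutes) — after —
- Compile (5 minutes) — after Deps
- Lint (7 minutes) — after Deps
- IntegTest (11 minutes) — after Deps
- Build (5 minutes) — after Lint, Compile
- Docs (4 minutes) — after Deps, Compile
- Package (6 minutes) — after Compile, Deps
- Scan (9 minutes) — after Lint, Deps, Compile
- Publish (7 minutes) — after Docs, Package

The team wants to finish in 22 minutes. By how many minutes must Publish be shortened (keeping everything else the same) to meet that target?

Current finish: 24 minutes; target: 22.
Publish is on every critical path, so each minute cut from Publish cuts the finish by one (this holds down to a finish of 22).
Need 24 − 22 = 2 minutes off Publish → Publish becomes 5 minutes, finish becomes 22.

2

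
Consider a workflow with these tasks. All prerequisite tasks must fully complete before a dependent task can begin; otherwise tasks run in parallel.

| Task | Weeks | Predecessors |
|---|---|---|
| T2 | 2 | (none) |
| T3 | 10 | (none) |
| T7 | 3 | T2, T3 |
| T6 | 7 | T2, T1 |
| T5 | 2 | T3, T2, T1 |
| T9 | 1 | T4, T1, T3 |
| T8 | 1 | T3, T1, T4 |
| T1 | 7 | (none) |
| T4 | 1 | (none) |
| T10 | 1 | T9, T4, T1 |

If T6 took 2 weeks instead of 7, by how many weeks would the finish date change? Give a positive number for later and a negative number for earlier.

-1

Baseline: T1→T6 = 7+7 = 14 → 14 weeks.
T6 lies on that path, so at 2 weeks the path becomes 9 weeks.
Now T3→T7 = 10+3 = 13 is longest, so the finish becomes 13 weeks.
Change in finish: 13 − 14 = -1 weeks.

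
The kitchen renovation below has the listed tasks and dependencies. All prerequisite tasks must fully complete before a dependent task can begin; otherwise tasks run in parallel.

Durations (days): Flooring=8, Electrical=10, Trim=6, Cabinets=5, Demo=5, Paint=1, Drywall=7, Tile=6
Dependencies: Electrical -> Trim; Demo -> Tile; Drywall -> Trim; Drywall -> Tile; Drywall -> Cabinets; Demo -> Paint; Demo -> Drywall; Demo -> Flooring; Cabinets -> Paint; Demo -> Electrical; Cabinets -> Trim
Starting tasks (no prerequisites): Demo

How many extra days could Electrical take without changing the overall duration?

2

Critical path: Demo→Drywall→Cabinets→Trim = 5+7+5+6 = 23, so the finish is 23 days.
Longest path through Electrical: 21 days (earliest finish 15, latest finish 17).
So Electrical can slip 17 − 15 = 2 days.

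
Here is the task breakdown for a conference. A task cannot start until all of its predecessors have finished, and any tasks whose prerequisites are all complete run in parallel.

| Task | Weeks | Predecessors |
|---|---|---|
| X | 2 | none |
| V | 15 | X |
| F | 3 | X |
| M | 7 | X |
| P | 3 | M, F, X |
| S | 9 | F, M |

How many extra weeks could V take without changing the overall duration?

The longest chain is X→M→S = 2+7+9 = 18; overall finish 18 weeks.
Longest path through V: 17 weeks (earliest finish 17, latest finish 18).
So V can slip 18 − 17 = 1 week.

1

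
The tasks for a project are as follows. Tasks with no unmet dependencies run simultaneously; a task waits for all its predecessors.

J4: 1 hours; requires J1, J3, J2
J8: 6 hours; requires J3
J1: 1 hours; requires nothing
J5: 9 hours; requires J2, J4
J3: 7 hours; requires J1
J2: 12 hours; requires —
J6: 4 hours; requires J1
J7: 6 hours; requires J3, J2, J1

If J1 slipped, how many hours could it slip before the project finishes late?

Critical path: J2→J4→J5 = 12+1+9 = 22, so the finish is 22 hours.
The longest chain containing J1 totals 18 hours.
Float = 22 − 18 = 4.

4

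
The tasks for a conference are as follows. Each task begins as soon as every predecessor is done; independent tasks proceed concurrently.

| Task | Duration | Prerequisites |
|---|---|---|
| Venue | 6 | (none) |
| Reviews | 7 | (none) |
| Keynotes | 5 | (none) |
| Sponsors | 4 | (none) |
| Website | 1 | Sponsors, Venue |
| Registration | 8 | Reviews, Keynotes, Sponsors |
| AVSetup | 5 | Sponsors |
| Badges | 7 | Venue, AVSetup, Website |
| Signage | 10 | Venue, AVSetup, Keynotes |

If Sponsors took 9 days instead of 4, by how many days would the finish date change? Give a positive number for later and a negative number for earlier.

5

The binding path is Sponsors→AVSetup→Signage = 4+5+10 = 19; finish at 19 days.
Since Sponsors is critical, the +5 change carries straight to that chain (now 24 days).
The critical path is still Sponsors→AVSetup→Signage; finish is now 24 days.
Change in finish: 24 − 19 = +5 days.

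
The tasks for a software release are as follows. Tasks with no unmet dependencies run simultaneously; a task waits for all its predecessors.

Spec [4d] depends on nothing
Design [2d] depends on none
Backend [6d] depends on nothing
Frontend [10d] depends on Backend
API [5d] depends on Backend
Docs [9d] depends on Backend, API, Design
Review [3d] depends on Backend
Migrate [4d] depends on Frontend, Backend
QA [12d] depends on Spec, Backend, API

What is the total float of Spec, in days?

Backend→API→QA = 6+5+12 = 23 sets the makespan at 23 days.
Spec finishes as early as 4 and must finish by 11.
Float = 23 − 16 = 7.

7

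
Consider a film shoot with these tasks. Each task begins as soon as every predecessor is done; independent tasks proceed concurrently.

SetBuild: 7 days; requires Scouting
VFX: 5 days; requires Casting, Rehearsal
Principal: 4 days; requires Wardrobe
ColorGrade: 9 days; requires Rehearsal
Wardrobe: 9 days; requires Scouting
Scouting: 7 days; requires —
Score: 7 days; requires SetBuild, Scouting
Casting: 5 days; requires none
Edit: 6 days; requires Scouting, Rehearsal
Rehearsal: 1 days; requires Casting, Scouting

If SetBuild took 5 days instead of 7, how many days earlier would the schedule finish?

The binding path is Scouting→SetBuild→Score = 7+7+7 = 21; finish at 21 days.
SetBuild lies on that path, so at 5 days the path becomes 19 days.
The binding chain switches to Scouting→Wardrobe→Principal = 7+9+4 = 20; finish 20 days.
Change in finish: 20 − 21 = -1 days.

1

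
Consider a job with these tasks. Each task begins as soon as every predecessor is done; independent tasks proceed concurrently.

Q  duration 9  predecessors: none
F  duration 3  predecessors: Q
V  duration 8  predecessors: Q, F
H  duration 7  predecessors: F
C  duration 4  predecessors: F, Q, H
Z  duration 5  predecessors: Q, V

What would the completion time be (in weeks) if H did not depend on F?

25

Before: longest chain Q→F→V→Z = 9+3+8+5 = 25, finish 25.
Without F→H, H's earliest start moves from 12 to 0.
New critical path: Q→F→V→Z = 9+3+8+5 = 25 ⇒ 25 weeks.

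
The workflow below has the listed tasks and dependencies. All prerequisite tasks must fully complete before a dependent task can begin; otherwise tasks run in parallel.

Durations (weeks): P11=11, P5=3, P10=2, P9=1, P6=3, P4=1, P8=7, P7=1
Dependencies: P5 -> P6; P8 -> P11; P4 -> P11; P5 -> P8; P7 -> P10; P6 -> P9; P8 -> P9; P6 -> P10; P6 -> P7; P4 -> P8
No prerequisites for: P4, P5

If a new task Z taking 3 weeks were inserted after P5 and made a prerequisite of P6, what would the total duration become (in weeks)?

21

Originally the job takes 21 weeks.
With Z inserted, P6 now waits for max(P5, Z).
New critical path: P5→P8→P11 = 3+7+11 = 21 ⇒ 21 weeks.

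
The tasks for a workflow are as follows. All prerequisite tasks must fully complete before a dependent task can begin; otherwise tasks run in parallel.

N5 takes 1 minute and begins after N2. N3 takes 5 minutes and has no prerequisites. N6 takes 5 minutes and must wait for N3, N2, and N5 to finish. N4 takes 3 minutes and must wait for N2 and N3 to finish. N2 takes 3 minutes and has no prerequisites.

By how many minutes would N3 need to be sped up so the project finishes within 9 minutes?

Current finish: 10 minutes; target: 9.
N3 is on every critical path, so each minute cut from N3 cuts the finish by one (this holds down to a finish of 9).
Need 10 − 9 = 1 minute off N3 → N3 becomes 4 minutes, finish becomes 9.

1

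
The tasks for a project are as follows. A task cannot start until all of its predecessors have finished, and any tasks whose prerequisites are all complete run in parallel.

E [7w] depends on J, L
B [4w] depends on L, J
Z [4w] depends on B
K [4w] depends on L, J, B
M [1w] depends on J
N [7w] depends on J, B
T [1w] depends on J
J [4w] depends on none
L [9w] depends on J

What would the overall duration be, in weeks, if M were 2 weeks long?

The binding path is J→L→B→N = 4+9+4+7 = 24; finish at 24 weeks.
M is off the critical path — its longest chain is 5 weeks, giving 19 of slack.
The critical path is still J→L→B→N; finish is now 24 weeks.

24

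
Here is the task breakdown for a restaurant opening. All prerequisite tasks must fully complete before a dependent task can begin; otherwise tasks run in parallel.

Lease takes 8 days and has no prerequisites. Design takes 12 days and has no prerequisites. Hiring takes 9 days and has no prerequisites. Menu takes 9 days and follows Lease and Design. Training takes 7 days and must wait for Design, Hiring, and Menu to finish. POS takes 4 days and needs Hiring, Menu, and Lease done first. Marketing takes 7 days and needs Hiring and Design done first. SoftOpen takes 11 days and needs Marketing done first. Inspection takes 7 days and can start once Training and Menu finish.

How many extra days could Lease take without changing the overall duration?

4

Design→Menu→Training→Inspection = 12+9+7+7 = 35 sets the makespan at 35 days.
Longest path through Lease: 31 days (earliest finish 8, latest finish 12).
So Lease can slip 12 − 8 = 4 days.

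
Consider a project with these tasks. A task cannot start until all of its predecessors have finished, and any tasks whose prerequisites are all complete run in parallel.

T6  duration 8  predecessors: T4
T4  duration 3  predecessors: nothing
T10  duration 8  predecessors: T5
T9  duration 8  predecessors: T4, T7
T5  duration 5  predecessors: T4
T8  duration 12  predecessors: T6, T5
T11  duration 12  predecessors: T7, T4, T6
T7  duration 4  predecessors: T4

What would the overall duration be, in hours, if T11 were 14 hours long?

Actual critical path: T4→T6→T11 = 3+8+12 = 23 ⇒ 23 hours.
Since T11 is critical, the +2 change carries straight to that chain (now 25 hours).
The critical path is still T4→T6→T11; finish is now 25 hours.

25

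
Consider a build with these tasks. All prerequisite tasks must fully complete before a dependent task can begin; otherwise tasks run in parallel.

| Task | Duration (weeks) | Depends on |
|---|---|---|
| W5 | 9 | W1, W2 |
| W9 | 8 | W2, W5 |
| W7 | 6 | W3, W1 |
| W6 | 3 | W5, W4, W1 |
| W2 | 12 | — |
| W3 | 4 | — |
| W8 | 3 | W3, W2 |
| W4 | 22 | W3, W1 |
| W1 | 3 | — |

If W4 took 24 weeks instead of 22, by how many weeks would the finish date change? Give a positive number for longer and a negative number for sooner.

Baseline: W3→W4→W6 = 4+22+3 = 29 → 29 weeks.
W4 lies on that path, so at 24 weeks the path becomes 31 weeks.
No other chain overtakes it, so the finish is 31 weeks.
Change in finish: 31 − 29 = +2 weeks.

2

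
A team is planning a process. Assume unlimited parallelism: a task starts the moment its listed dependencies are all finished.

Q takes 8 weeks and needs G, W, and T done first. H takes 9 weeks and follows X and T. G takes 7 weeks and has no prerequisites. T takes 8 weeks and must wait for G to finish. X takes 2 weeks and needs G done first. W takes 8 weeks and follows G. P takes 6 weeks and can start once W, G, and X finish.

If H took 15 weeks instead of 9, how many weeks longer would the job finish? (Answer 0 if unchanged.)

Baseline: G→T→H = 7+8+9 = 24 → 24 weeks.
H is on the critical path; changing it to 15 makes that path 30 weeks.
The critical path is still G→T→H; finish is now 30 weeks.
Change in finish: 30 − 24 = +6 weeks.

6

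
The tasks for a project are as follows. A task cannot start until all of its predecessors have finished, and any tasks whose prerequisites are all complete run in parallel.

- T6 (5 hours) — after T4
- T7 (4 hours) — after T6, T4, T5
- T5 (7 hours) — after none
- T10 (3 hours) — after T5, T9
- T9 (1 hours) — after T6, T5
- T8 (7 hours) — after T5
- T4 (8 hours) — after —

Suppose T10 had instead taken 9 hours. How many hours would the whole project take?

Critical path before the change: T4→T6→T9→T10 = 8+5+1+3 = 17 giving 17 hours.
Since T10 is critical, the +6 change carries straight to that chain (now 23 hours).
That remains the longest chain; total 23 hours.

23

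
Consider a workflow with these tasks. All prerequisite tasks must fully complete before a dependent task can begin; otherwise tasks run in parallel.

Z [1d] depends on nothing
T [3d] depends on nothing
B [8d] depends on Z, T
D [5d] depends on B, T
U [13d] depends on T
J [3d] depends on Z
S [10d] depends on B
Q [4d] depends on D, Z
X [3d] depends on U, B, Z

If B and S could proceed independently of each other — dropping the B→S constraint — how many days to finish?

20

Original critical path: T→B→S = 3+8+10 = 21 ⇒ 21 days.
Without B→S, S's earliest start moves from 11 to 0.
New critical path: T→B→D→Q = 3+8+5+4 = 20 ⇒ 20 days.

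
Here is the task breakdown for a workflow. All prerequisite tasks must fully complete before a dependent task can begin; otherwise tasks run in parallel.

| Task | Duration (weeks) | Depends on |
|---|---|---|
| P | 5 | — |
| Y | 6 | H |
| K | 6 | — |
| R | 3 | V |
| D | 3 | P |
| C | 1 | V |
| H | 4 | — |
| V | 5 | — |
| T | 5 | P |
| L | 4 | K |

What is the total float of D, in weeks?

2

H→Y = 4+6 = 10 sets the makespan at 10 weeks.
The longest chain containing D totals 8 weeks.
Slack of D = 7 − 5 = 2 weeks.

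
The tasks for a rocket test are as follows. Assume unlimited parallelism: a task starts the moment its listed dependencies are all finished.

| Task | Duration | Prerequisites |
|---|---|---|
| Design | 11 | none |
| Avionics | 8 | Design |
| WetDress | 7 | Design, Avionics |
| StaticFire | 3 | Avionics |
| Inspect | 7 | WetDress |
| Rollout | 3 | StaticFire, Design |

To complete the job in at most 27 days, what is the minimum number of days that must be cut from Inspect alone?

Current finish: 33 days; target: 27.
Inspect is on every critical path, so each day cut from Inspect cuts the finish by one (this holds down to a finish of 27).
Need 33 − 27 = 6 days off Inspect → Inspect becomes 1 day, finish becomes 27.

6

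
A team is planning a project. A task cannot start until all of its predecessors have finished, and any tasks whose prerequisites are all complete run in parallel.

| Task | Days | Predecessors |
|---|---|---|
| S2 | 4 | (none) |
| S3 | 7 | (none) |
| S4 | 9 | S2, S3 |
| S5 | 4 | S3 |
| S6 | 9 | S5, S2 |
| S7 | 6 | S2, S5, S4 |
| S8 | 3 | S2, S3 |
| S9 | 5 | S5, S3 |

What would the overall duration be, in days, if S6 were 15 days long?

Baseline: S3→S4→S7 = 7+9+6 = 22 → 22 days.
S6 has 2 days of float (longest path through it is 20).
New critical path: S3→S5→S6 = 7+4+15 = 26 ⇒ 26 days.

26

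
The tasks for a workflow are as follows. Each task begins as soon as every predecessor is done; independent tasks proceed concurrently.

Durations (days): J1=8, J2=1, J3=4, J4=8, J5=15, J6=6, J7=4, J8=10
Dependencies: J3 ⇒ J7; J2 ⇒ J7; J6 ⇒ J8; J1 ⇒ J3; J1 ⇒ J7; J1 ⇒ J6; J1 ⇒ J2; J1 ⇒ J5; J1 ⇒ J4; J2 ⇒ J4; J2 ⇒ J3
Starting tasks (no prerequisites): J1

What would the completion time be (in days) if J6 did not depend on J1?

23

Before: longest chain J1→J6→J8 = 8+6+10 = 24, finish 24.
Without J1→J6, J6's earliest start moves from 8 to 0.
After: J1→J5 = 8+15 = 23 → 23 days.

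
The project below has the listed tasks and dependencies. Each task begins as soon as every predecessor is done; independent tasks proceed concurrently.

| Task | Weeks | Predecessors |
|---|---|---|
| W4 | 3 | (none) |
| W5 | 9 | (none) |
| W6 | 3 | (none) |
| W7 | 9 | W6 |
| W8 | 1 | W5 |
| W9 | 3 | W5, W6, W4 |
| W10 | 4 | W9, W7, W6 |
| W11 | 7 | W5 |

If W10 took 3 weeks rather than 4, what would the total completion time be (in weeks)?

As given, the longest chain is W5→W9→W10 = 9+3+4 = 16, so the finish is 16 weeks.
W10 is on the critical path; changing it to 3 makes that path 15 weeks.
The binding chain switches to W5→W11 = 9+7 = 16; finish 16 weeks.

16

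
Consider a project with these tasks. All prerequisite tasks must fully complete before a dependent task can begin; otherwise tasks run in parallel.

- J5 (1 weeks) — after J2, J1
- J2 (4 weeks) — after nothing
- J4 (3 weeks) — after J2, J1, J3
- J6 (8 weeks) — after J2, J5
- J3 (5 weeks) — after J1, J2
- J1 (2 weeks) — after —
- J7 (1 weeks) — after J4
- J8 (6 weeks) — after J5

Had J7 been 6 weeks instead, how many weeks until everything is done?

18

Critical path before the change: J2→J3→J4→J7 = 4+5+3+1 = 13 giving 13 weeks.
Since J7 is critical, the +5 change carries straight to that chain (now 18 weeks).
That remains the longest chain; total 18 weeks.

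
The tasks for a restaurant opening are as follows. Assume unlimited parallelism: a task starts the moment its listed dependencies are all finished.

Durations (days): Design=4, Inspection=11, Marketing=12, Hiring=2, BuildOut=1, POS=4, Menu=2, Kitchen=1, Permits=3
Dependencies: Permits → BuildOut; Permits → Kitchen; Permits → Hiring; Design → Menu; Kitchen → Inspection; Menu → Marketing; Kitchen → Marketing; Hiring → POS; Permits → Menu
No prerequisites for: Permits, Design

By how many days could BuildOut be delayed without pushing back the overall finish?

Critical path: Design→Menu→Marketing = 4+2+12 = 18, so the finish is 18 days.
BuildOut finishes as early as 4 and must finish by 18.
Float = 18 − 4 = 14.

14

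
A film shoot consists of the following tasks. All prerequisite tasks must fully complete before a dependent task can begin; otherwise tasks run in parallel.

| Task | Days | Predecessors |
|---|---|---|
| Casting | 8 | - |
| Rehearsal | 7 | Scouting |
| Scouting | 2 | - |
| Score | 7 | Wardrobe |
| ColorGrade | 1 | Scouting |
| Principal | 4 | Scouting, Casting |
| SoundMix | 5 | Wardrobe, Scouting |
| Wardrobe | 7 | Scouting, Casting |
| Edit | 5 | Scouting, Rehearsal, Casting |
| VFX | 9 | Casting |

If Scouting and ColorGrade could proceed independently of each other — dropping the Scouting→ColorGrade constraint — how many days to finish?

22

Before: longest chain Casting→Wardrobe→Score = 8+7+7 = 22, finish 22.
Without Scouting→ColorGrade, ColorGrade's earliest start moves from 2 to 0.
New critical path: Casting→Wardrobe→Score = 8+7+7 = 22 ⇒ 22 days.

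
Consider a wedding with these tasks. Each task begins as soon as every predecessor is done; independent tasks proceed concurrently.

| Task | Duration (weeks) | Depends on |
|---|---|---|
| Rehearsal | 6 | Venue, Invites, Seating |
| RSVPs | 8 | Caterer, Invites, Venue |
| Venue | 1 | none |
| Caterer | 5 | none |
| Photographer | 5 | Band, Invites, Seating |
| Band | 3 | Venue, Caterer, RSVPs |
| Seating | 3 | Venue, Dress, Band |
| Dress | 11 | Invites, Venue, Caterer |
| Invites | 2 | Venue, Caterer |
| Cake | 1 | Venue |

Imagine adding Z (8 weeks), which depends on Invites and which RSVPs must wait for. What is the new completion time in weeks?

35

Originally the job takes 27 weeks.
With Z inserted, RSVPs now waits for max(Caterer, Invites, Venue, Z).
New critical path: Caterer→Invites→Z→RSVPs→Band→Seating→Rehearsal = 5+2+8+8+3+3+6 = 35 ⇒ 35 weeks.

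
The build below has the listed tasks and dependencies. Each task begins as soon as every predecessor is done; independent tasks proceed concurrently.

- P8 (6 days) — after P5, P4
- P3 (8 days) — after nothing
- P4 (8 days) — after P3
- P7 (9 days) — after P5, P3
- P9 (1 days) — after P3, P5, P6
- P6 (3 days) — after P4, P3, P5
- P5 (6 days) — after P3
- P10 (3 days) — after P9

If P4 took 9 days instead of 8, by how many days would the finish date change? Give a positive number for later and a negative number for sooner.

1

Baseline: P3→P4→P6→P9→P10 = 8+8+3+1+3 = 23 → 23 days.
P4 is on the critical path; changing it to 9 makes that path 24 days.
That remains the longest chain; total 24 days.
Change in finish: 24 − 23 = +1 days.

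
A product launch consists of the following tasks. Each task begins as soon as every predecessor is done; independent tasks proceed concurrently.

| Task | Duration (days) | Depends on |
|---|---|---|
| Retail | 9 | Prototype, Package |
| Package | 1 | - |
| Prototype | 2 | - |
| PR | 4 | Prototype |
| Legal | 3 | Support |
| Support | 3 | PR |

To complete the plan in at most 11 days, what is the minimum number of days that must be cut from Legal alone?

1

Current finish: 12 days; target: 11.
Legal is on every critical path, so each day cut from Legal cuts the finish by one (this holds down to a finish of 11).
Need 12 − 11 = 1 day off Legal → Legal becomes 2 days, finish becomes 11.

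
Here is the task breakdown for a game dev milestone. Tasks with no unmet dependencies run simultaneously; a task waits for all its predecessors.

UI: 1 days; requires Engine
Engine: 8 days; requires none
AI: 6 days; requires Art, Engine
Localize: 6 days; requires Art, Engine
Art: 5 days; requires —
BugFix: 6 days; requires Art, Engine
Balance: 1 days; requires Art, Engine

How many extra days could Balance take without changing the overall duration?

Critical path: Engine→AI = 8+6 = 14, so the finish is 14 days.
Balance finishes as early as 9 and must finish by 14.
So Balance can slip 14 − 9 = 5 days.

5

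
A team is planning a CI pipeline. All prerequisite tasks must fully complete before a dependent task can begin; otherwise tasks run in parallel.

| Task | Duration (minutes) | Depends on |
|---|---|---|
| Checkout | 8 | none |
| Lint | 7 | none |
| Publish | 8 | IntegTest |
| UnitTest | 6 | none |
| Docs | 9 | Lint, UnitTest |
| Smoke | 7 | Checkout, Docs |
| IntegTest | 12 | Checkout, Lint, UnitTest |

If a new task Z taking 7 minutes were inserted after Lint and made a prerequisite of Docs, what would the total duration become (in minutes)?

Originally the schedule takes 28 minutes.
With Z inserted, Docs now waits for max(Lint, UnitTest, Z).
New critical path: Lint→Z→Docs→Smoke = 7+7+9+7 = 30 ⇒ 30 minutes.

30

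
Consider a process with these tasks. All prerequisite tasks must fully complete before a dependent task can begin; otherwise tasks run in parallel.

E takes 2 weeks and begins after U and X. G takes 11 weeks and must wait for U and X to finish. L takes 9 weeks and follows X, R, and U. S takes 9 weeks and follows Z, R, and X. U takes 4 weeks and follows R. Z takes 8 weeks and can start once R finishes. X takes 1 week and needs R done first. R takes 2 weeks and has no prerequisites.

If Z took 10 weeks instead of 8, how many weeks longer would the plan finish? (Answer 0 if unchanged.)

2

As given, the longest chain is R→Z→S = 2+8+9 = 19, so the finish is 19 weeks.
Z lies on that path, so at 10 weeks the path becomes 21 weeks.
That remains the longest chain; total 21 weeks.
Change in finish: 21 − 19 = +2 weeks.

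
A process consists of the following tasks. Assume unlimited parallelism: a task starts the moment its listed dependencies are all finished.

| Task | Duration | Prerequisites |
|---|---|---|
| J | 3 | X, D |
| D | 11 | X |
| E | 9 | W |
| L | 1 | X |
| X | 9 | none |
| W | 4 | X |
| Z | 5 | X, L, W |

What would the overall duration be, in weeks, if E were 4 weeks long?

As given, the longest chain is X→D→J = 9+11+3 = 23, so the finish is 23 weeks.
E has 1 week of float (longest path through it is 22).
No other chain overtakes it, so the finish is 23 weeks.

23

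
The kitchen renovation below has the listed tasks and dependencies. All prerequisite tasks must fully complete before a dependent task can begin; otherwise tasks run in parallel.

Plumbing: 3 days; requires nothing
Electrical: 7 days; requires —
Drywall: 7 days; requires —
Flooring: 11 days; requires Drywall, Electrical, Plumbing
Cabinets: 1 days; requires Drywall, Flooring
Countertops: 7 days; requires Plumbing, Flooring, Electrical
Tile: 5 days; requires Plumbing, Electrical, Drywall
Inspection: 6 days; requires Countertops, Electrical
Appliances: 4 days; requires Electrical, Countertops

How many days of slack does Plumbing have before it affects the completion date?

4

Critical path: Electrical→Flooring→Countertops→Inspection = 7+11+7+6 = 31, so the finish is 31 days.
The longest chain containing Plumbing totals 27 days.
So Plumbing can slip 7 − 3 = 4 days.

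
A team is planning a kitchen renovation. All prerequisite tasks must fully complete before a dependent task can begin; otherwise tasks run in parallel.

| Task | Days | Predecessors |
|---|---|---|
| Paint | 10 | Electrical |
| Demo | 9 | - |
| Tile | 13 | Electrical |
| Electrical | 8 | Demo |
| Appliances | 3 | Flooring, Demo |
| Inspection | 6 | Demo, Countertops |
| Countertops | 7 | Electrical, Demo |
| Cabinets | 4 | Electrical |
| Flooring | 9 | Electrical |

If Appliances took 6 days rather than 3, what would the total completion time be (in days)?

32

Baseline: Demo→Electrical→Countertops→Inspection = 9+8+7+6 = 30 → 30 days.
The longest path through Appliances is only 29 days, so Appliances has float 1.
The binding chain switches to Demo→Electrical→Flooring→Appliances = 9+8+9+6 = 32; finish 32 days.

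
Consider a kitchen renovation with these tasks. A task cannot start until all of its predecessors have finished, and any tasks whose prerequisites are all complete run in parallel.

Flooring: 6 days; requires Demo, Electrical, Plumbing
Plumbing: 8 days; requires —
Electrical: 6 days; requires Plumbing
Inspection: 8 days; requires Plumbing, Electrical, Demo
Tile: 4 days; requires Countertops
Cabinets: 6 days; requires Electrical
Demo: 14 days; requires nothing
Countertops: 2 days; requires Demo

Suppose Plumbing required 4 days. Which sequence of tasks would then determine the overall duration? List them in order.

Baseline: Plumbing→Electrical→Inspection = 8+6+8 = 22 → 22 days.
Since Plumbing is critical, the -4 change carries straight to that chain (now 18 days).
Now Demo→Inspection = 14+8 = 22 is longest, so the finish becomes 22 days.

Demo, Inspection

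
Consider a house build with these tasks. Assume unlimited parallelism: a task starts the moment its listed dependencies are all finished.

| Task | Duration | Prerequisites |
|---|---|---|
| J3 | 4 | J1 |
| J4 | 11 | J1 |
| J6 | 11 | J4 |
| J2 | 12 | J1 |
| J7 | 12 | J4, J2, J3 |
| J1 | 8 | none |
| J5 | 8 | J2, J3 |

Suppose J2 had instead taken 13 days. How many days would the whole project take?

Baseline: J1→J2→J7 = 8+12+12 = 32 → 32 days.
J2 lies on that path, so at 13 days the path becomes 33 days.
That remains the longest chain; total 33 days.

33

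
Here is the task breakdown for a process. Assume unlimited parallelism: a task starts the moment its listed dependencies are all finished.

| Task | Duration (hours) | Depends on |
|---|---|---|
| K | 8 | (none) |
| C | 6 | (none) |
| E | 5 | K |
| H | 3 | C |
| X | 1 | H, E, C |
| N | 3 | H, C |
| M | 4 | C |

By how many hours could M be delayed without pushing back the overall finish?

4

The longest chain is K→E→X = 8+5+1 = 14; overall finish 14 hours.
Longest path through M: 10 hours (earliest finish 10, latest finish 14).
Slack of M = 10 − 6 = 4 hours.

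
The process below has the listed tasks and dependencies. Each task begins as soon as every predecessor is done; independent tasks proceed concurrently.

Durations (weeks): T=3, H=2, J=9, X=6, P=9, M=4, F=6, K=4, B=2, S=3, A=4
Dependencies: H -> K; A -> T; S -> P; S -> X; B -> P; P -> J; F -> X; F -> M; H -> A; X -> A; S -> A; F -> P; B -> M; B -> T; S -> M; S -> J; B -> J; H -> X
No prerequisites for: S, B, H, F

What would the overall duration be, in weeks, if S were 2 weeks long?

Baseline: F→P→J = 6+9+9 = 24 → 24 weeks.
S has 3 weeks of float (longest path through it is 21).
No other chain overtakes it, so the finish is 24 weeks.

24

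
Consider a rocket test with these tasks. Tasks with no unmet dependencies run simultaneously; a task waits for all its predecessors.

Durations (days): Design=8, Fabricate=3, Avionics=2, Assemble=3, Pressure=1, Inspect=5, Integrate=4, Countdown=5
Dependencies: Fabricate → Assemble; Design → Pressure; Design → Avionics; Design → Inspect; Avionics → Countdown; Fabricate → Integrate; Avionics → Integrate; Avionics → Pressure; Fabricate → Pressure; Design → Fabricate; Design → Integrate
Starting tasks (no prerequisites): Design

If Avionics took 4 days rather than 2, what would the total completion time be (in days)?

Baseline: Design→Avionics→Countdown = 8+2+5 = 15 → 15 days.
Since Avionics is critical, the +2 change carries straight to that chain (now 17 days).
The critical path is still Design→Avionics→Countdown; finish is now 17 days.

17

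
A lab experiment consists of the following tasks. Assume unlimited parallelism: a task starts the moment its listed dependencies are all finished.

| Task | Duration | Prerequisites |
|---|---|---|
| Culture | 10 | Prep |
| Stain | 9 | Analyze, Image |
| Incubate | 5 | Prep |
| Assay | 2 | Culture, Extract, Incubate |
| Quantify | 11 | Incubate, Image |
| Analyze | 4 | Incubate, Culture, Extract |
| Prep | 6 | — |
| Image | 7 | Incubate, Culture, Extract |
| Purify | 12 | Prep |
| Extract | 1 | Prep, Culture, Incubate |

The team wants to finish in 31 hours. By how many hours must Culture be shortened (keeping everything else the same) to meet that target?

4

Current finish: 35 hours; target: 31.
Culture is on every critical path, so each hour cut from Culture cuts the finish by one (this holds down to a finish of 30).
Need 35 − 31 = 4 hours off Culture → Culture becomes 6 hours, finish becomes 31.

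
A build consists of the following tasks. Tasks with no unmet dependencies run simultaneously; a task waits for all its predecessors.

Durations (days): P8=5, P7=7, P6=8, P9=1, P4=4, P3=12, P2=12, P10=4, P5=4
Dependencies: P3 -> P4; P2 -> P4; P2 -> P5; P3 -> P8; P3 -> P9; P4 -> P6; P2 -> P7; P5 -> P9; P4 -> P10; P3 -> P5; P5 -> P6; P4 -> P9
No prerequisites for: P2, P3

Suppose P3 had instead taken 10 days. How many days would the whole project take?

24

The binding path is P3→P4→P6 = 12+4+8 = 24; finish at 24 days.
P3 is on the critical path; changing it to 10 makes that path 22 days.
Now P2→P4→P6 = 12+4+8 = 24 is longest, so the finish becomes 24 days.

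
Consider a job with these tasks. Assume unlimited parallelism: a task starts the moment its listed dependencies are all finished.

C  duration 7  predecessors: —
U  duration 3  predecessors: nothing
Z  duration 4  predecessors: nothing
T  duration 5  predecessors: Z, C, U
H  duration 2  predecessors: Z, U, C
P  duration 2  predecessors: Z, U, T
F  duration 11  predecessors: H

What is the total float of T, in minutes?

6

The longest chain is C→H→F = 7+2+11 = 20; overall finish 20 minutes.
The longest chain containing T totals 14 minutes.
Slack of T = 13 − 7 = 6 minutes.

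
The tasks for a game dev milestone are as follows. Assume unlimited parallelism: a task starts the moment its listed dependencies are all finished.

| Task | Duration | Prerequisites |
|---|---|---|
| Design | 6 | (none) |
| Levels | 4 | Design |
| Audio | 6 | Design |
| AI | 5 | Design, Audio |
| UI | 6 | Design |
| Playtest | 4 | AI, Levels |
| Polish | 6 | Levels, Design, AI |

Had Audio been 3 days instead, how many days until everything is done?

20

The binding path is Design→Audio→AI→Polish = 6+6+5+6 = 23; finish at 23 days.
Since Audio is critical, the -3 change carries straight to that chain (now 20 days).
No other chain overtakes it, so the finish is 20 days.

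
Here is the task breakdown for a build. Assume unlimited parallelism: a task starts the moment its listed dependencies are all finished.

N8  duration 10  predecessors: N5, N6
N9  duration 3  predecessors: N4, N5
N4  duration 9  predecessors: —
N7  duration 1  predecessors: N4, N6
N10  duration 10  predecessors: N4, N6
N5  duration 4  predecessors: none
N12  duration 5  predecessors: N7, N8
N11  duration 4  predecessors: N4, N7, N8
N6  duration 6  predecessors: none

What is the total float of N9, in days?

The longest chain is N6→N8→N12 = 6+10+5 = 21; overall finish 21 days.
Longest path through N9: 12 days (earliest finish 12, latest finish 21).
So N9 can slip 21 − 12 = 9 days.

9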